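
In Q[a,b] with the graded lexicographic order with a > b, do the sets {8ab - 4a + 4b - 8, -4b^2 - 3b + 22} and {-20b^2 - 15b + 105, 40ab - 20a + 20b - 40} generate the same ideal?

No, the ideals differ.

Two ideals are equal iff their reduced Gröbner bases coincide (the reduced basis is unique for a fixed ordering).
Buchberger on the first generating set:
f_1 = 8ab - 4a + 4b - 8, LT = ab.
f_2 = -4b^2 - 3b + 22, LT = b^2.

S(f_1,f_2): lcm = ab^2. S = -5/4ab + 1/2b^2 + 11/2a - b.
  reduce S modulo (f_1, f_2):
  remainder 39/8a - 3/4b + 3/2 ≠ 0; add g_3 = 39/8a - 3/4b + 3/2 to the basis.

The other S-polynomials (S(f_1,g_3), S(f_2,g_3)) all reduce to 0 modulo the current basis, so we have a Gröbner basis.
Inter-reduce: drop elements whose leading term is divisible by another's, tail-reduce, and make monic.
Reduced Gröbner basis: {b^2 + 3/4b - 11/2, a - 2/13b + 4/13}.

Buchberger on the second generating set:
h_1 = -20b^2 - 15b + 105, LT = b^2.
h_2 = 40ab - 20a + 20b - 40, LT = ab.

S(h_1,h_2): lcm = ab^2. S = 5/4ab - 1/2b^2 - 21/4a + b.
  reduce S modulo (h_1, h_2):
  remainder -37/8a + 3/4b - 11/8 ≠ 0; add k_3 = -37/8a + 3/4b - 11/8 to the basis.

The other S-polynomials (S(h_1,k_3), S(h_2,k_3)) all reduce to 0 modulo the current basis, so we have a Gröbner basis.
Inter-reduce: drop elements whose leading term is divisible by another's, tail-reduce, and make monic.
Reduced Gröbner basis: {b^2 + 3/4b - 21/4, a - 6/37b + 11/37}.

These differ, so the ideals are not equal.
The same test decides containment: I ⊆ J iff every generator of I reduces to 0 modulo a Gröbner basis of J.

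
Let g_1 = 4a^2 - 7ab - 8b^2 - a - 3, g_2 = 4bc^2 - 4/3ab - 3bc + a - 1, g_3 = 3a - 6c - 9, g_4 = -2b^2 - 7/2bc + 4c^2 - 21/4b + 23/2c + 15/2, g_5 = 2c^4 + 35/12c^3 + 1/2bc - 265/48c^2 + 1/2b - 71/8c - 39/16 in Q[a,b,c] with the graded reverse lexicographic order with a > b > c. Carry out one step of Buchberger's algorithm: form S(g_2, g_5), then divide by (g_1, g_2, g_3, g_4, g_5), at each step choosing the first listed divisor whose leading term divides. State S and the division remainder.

lcm(LM(g_2), LM(g_5)) = bc^4.
S = (lcm/LT(g_2))·g_2 − (lcm/LT(g_5))·g_5 = -1/3abc^2 - 53/24bc^3 - 1/4b^2c + 1/4ac^2 + 265/96bc^2 - 1/4b^2 + 71/16bc - 1/4c^2 + 39/32b.
Reduce S modulo (g_1, g_2, g_3, g_4, g_5) in that order:
  leading term abc^2: subtract (-1/12a)·g_2 from -1/3abc^2 - 53/24bc^3 - 1/4b^2c + 1/4ac^2 + 265/96bc^2 - 1/4b^2 + 71/16bc - 1/4c^2 + 39/32b → -53/24bc^3 - 1/9a^2b - 1/4abc - 1/4b^2c + 1/4ac^2 + 265/96bc^2 + 1/12a^2 - 1/4b^2 + 71/16bc - 1/4c^2 - 1/12a + 39/32b
  leading term bc^3: subtract (-53/96c)·g_2 from -53/24bc^3 - 1/9a^2b - 1/4abc - 1/4b^2c + 1/4ac^2 + 265/96bc^2 + 1/12a^2 - 1/4b^2 + 71/16bc - 1/4c^2 - 1/12a + 39/32b → -1/9a^2b - 71/72abc - 1/4b^2c + 1/4ac^2 + 53/48bc^2 + 1/12a^2 - 1/4b^2 + 53/96ac + 71/16bc - 1/4c^2 - 1/12a + 39/32b - 53/96c
  leading term a^2b: subtract (-1/36b)·g_1 from -1/9a^2b - 71/72abc - 1/4b^2c + 1/4ac^2 + 53/48bc^2 + 1/12a^2 - 1/4b^2 + 53/96ac + 71/16bc - 1/4c^2 - 1/12a + 39/32b - 53/96c → -7/36ab^2 - 2/9b^3 - 71/72abc - 1/4b^2c + 1/4ac^2 + 53/48bc^2 + 1/12a^2 - 1/36ab - 1/4b^2 + 53/96ac + 71/16bc - 1/4c^2 - 1/12a + 109/96b - 53/96c
  leading term ab^2: subtract (-7/108b^2)·g_3 from -7/36ab^2 - 2/9b^3 - 71/72abc - 1/4b^2c + 1/4ac^2 + 53/48bc^2 + 1/12a^2 - 1/36ab - 1/4b^2 + 53/96ac + 71/16bc - 1/4c^2 - 1/12a + 109/96b - 53/96c → -2/9b^3 - 71/72abc - 23/36b^2c + 1/4ac^2 + 53/48bc^2 + 1/12a^2 - 1/36ab - 5/6b^2 + 53/96ac + 71/16bc - 1/4c^2 - 1/12a + 109/96b - 53/96c
  leading term b^3: subtract (1/9b)·g_4 from -2/9b^3 - 71/72abc - 23/36b^2c + 1/4ac^2 + 53/48bc^2 + 1/12a^2 - 1/36ab - 5/6b^2 + 53/96ac + 71/16bc - 1/4c^2 - 1/12a + 109/96b - 53/96c → -71/72abc - 1/4b^2c + 1/4ac^2 + 95/144bc^2 + 1/12a^2 - 1/36ab - 1/4b^2 + 53/96ac + 455/144bc - 1/4c^2 - 1/12a + 29/96b - 53/96c
  leading term abc: subtract (-71/216bc)·g_3 from -71/72abc - 1/4b^2c + 1/4ac^2 + 95/144bc^2 + 1/12a^2 - 1/36ab - 1/4b^2 + 53/96ac + 455/144bc - 1/4c^2 - 1/12a + 29/96b - 53/96c → -1/4b^2c + 1/4ac^2 - 21/16bc^2 + 1/12a^2 - 1/36ab - 1/4b^2 + 53/96ac + 29/144bc - 1/4c^2 - 1/12a + 29/96b - 53/96c
  leading term b^2c: subtract (1/8c)·g_4 from -1/4b^2c + 1/4ac^2 - 21/16bc^2 + 1/12a^2 - 1/36ab - 1/4b^2 + 53/96ac + 29/144bc - 1/4c^2 - 1/12a + 29/96b - 53/96c → 1/4ac^2 - 7/8bc^2 - 1/2c^3 + 1/12a^2 - 1/36ab - 1/4b^2 + 53/96ac + 247/288bc - 27/16c^2 - 1/12a + 29/96b - 143/96c
  leading term ac^2: subtract (1/12c^2)·g_3 from 1/4ac^2 - 7/8bc^2 - 1/2c^3 + 1/12a^2 - 1/36ab - 1/4b^2 + 53/96ac + 247/288bc - 27/16c^2 - 1/12a + 29/96b - 143/96c → -7/8bc^2 + 1/12a^2 - 1/36ab - 1/4b^2 + 53/96ac + 247/288bc - 15/16c^2 - 1/12a + 29/96b - 143/96c
  leading term bc^2: subtract (-7/32)·g_2 from -7/8bc^2 + 1/12a^2 - 1/36ab - 1/4b^2 + 53/96ac + 247/288bc - 15/16c^2 - 1/12a + 29/96b - 143/96c → 1/12a^2 - 23/72ab - 1/4b^2 + 53/96ac + 29/144bc - 15/16c^2 + 13/96a + 29/96b - 143/96c - 7/32
  leading term a^2: subtract (1/48)·g_1 from 1/12a^2 - 23/72ab - 1/4b^2 + 53/96ac + 29/144bc - 15/16c^2 + 13/96a + 29/96b - 143/96c - 7/32 → -25/144ab - 1/12b^2 + 53/96ac + 29/144bc - 15/16c^2 + 5/32a + 29/96b - 143/96c - 5/32
  leading term ab: subtract (-25/432b)·g_3 from -25/144ab - 1/12b^2 + 53/96ac + 29/144bc - 15/16c^2 + 5/32a + 29/96b - 143/96c - 5/32 → -1/12b^2 + 53/96ac - 7/48bc - 15/16c^2 + 5/32a - 7/32b - 143/96c - 5/32
  leading term b^2: subtract (1/24)·g_4 from -1/12b^2 + 53/96ac - 7/48bc - 15/16c^2 + 5/32a - 7/32b - 143/96c - 5/32 → 53/96ac - 53/48c^2 + 5/32a - 63/32c - 15/32
  leading term ac: subtract (53/288c)·g_3 from 53/96ac - 53/48c^2 + 5/32a - 63/32c - 15/32 → 5/32a - 5/16c - 15/32
  leading term a: subtract (5/96)·g_3 from 5/32a - 5/16c - 15/32 → 0
The remainder is 0, so this S-polynomial contributes no new basis element.
An S-polynomial is built so that the two leading terms cancel; whether anything survives reduction is exactly the Gröbner-basis criterion.

S(g_2, g_5) = -1/3abc^2 - 53/24bc^3 - 1/4b^2c + 1/4ac^2 + 265/96bc^2 - 1/4b^2 + 71/16bc - 1/4c^2 + 39/32b; remainder on division = 0.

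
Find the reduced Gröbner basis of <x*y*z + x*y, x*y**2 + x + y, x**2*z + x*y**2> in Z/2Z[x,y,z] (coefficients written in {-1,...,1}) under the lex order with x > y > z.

This is the nonlinear analogue of row-reducing a linear system.

f_1 = x*y*z + x*y, LT = x*y*z.
f_2 = x*y**2 + x + y, LT = x*y**2.
f_3 = x**2*z + x*y**2, LT = x**2*z.

S(f_1,f_2): lcm = x*y**2*z. S = x*y**2 + x*z + y*z.
  reduce S modulo (f_1, f_2, f_3):
  remainder x*z + x + y*z + y ≠ 0; add g_4 = x*z + x + y*z + y to the basis.

S(f_1,f_3): lcm = x**2*y*z. S = x**2*y + x*y**3.
  reduce S modulo (f_1, f_2, f_3, g_4):
  remainder x**2*y + x*y + y**2 ≠ 0; add g_5 = x**2*y + x*y + y**2 to the basis.

S(f_2,f_3): lcm = x**2*y**2*z. S = x**2*z + x*y**4 + x*y*z.
  reduce S modulo (f_1, f_2, f_3, g_4, g_5):
  remainder x*y + y**3 ≠ 0; add g_6 = x*y + y**3 to the basis.

S(f_1,g_4): lcm = x*y*z. S = y**2*z + y**2.
  reduce S modulo (f_1, f_2, f_3, g_4, g_5, g_6):
  remainder y**2*z + y**2 ≠ 0; add g_7 = y**2*z + y**2 to the basis.

S(f_3,g_4): lcm = x**2*z. S = x**2 + x*y**2 + x*y*z + x*y.
  reduce S modulo (f_1, f_2, f_3, g_4, g_5, g_6, g_7):
  remainder x**2 + x + y ≠ 0; add g_8 = x**2 + x + y to the basis.

S(f_2,g_6): lcm = x*y**2. S = x + y**4 + y.
  reduce S modulo (f_1, f_2, f_3, g_4, g_5, g_6, g_7, g_8):
  remainder x + y**4 + y ≠ 0; add g_9 = x + y**4 + y to the basis.

S(f_1,g_9): lcm = x*y*z. S = x*y + y**5*z + y**2*z.
  reduce S modulo (f_1, f_2, f_3, g_4, g_5, g_6, g_7, g_8, g_9):
  remainder y**5 + y**3 + y**2 ≠ 0; add g_10 = y**5 + y**3 + y**2 to the basis.

The other S-polynomials (S(f_2,g_4), S(f_1,g_5), S(f_2,g_5), S(f_3,g_5), S(g_4,g_5), S(f_1,g_6), S(f_3,g_6), S(g_4,g_6), S(g_5,g_6), S(f_1,g_7), S(f_2,g_7), S(f_3,g_7), S(g_4,g_7), S(g_5,g_7), S(g_6,g_7), S(f_1,g_8), S(f_2,g_8), S(f_3,g_8), S(g_4,g_8), S(g_5,g_8), S(g_6,g_8), S(g_7,g_8), S(f_2,g_9), S(f_3,g_9), S(g_4,g_9), S(g_5,g_9), S(g_6,g_9), S(g_7,g_9), S(g_8,g_9), S(f_1,g_10), S(f_2,g_10), S(f_3,g_10), S(g_4,g_10), S(g_5,g_10), S(g_6,g_10), S(g_7,g_10), S(g_8,g_10), S(g_9,g_10)) all reduce to 0 modulo the current basis, so we have a Gröbner basis.
Inter-reduce: drop elements whose leading term is divisible by another's, tail-reduce, and make monic.

G = {x + y**4 + y, y**5 + y**3 + y**2, y**2*z + y**2}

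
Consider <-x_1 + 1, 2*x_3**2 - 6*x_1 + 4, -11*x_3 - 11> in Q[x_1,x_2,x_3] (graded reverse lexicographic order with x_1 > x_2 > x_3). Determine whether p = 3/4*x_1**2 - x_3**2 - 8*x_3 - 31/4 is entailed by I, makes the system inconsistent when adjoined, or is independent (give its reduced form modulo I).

3/4*x_1**2 - x_3**2 - 8*x_3 - 31/4 lies in I (it reduces to 0).

First compute the reduced Gröbner basis of I by Buchberger's algorithm.
f_1 = -x_1 + 1, LT = x_1.
f_2 = 2*x_3**2 - 6*x_1 + 4, LT = x_3**2.
f_3 = -11*x_3 - 11, LT = x_3.

The S-polynomials (S(f_1,f_2), S(f_1,f_3), S(f_2,f_3)) all reduce to 0 modulo the current basis, so we have a Gröbner basis.
Inter-reduce: drop elements whose leading term is divisible by another's, tail-reduce, and make monic.
Reduced Gröbner basis: {x_1 - 1, x_3 + 1}.
Label its elements g_1 = x_1 - 1, g_2 = x_3 + 1.

Reduce p = 3/4*x_1**2 - x_3**2 - 8*x_3 - 31/4 modulo G:
  leading term x_1**2: subtract (3/4*x_1)·g_1 from 3/4*x_1**2 - x_3**2 - 8*x_3 - 31/4 → -x_3**2 + 3/4*x_1 - 8*x_3 - 31/4
  leading term x_3**2: subtract (-x_3)·g_2 from -x_3**2 + 3/4*x_1 - 8*x_3 - 31/4 → 3/4*x_1 - 7*x_3 - 31/4
  leading term x_1: subtract (3/4)·g_1 from 3/4*x_1 - 7*x_3 - 31/4 → -7*x_3 - 7
  leading term x_3: subtract (-7)·g_2 from -7*x_3 - 7 → 0
  normal form = 0.
Since the normal form is 0, p ∈ I.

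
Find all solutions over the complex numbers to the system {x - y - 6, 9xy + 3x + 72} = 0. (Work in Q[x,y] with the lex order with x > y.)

{(8/3, -10/3), (3, -3)}

Compute a lex Gröbner basis by Buchberger's algorithm.
f_1 = x - y - 6, LT = x.
f_2 = 9xy + 3x + 72, LT = xy.

S(f_1,f_2): lcm = xy. S = -1/3x - y^2 - 6y - 8.
  reduce S modulo (f_1, f_2):
  remainder -y^2 - 19/3y - 10 ≠ 0; add h_3 = -y^2 - 19/3y - 10 to the basis.

The other S-polynomials (S(f_1,h_3), S(f_2,h_3)) all reduce to 0 modulo the current basis, so we have a Gröbner basis.
Inter-reduce: drop elements whose leading term is divisible by another's, tail-reduce, and make monic.
Reduced Gröbner basis: {x - y - 6, y^2 + 19/3y + 10}.

The lex basis is triangular: the last element involves only y. Solving y^2 + 19/3y + 10 = 0 gives y ∈ {-10/3, -3}; substituting each value into the earlier elements determines the remaining variables.
  y = -10/3: the earlier basis element becomes x - 8/3 = 0, giving x = 8/3 — point (8/3, -10/3).
  y = -3: the earlier basis element becomes x - 3 = 0, giving x = 3 — point (3, -3).
This is the nonlinear analogue of row-reducing a linear system.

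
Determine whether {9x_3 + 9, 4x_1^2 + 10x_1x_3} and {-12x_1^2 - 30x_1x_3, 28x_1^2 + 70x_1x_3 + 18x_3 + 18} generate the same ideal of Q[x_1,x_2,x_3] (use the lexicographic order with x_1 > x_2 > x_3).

Since reduced Gröbner bases are canonical representatives of ideals under a given ordering, it suffices to compute and compare them.
Buchberger on the first generating set:
f_1 = 9x_3 + 9, LT = x_3.
f_2 = 4x_1^2 + 10x_1x_3, LT = x_1^2.

The S-polynomials (S(f_1,f_2)) all reduce to 0 modulo the current basis, so we have a Gröbner basis.
Inter-reduce: drop elements whose leading term is divisible by another's, tail-reduce, and make monic.
Reduced Gröbner basis: {x_1^2 - 5/2x_1, x_3 + 1}.

Buchberger on the second generating set:
h_1 = -12x_1^2 - 30x_1x_3, LT = x_1^2.
h_2 = 28x_1^2 + 70x_1x_3 + 18x_3 + 18, LT = x_1^2.

S(h_1,h_2): lcm = x_1^2. S = -9/14x_3 - 9/14.
  reduce S modulo (h_1, h_2):
  remainder -9/14x_3 - 9/14 ≠ 0; add k_3 = -9/14x_3 - 9/14 to the basis.

The other S-polynomials (S(h_1,k_3), S(h_2,k_3)) all reduce to 0 modulo the current basis, so we have a Gröbner basis.
Inter-reduce: drop elements whose leading term is divisible by another's, tail-reduce, and make monic.
Reduced Gröbner basis: {x_1^2 - 5/2x_1, x_3 + 1}.

The two bases agree; hence the ideals are identical.
The choice of monomial ordering does not affect the verdict — as long as both bases are computed under the same ordering, their equality decides ideal equality.

Yes, the ideals are equal.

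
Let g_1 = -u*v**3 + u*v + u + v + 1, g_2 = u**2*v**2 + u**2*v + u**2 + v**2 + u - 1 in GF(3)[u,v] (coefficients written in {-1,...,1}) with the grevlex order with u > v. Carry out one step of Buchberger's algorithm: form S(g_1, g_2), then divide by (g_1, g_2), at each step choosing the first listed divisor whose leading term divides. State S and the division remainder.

lcm(LM(g_1), LM(g_2)) = u**2*v**3.
S = (lcm/LT(g_1))·g_1 − (lcm/LT(g_2))·g_2 = -u**2*v**2 + u**2*v - v**3 - u**2 + u*v - u + v.
Reduce S modulo (g_1, g_2) in that order:
  leading term u**2*v**2: subtract (-1)·g_2 from -u**2*v**2 + u**2*v - v**3 - u**2 + u*v - u + v → -u**2*v - v**3 + u*v + v**2 + v - 1
  leading term u**2*v: no divisor's leading term divides it; move -u**2*v to the remainder.
  leading term v**3: no divisor's leading term divides it; move -v**3 to the remainder.
  leading term u*v: no divisor's leading term divides it; move u*v to the remainder.
  leading term v**2: no divisor's leading term divides it; move v**2 to the remainder.
  leading term v: no divisor's leading term divides it; move v to the remainder.
  leading term 1: no divisor's leading term divides it; move -1 to the remainder.
The remainder -u**2*v - v**3 + u*v + v**2 + v - 1 is nonzero, so it would be added as the next basis element.

S(g_1, g_2) = -u**2*v**2 + u**2*v - v**3 - u**2 + u*v - u + v; remainder on division = -u**2*v - v**3 + u*v + v**2 + v - 1.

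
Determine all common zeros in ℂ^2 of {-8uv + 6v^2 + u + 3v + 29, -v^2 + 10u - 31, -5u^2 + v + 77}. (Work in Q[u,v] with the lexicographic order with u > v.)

Compute a lex Gröbner basis by Buchberger's algorithm.
f_1 = -8uv + u + 6v^2 + 3v + 29, LT = uv.
f_2 = 10u - v^2 - 31, LT = u.
f_3 = -5u^2 + v + 77, LT = u^2.

S(f_1,f_2): lcm = uv. S = -1/8u + 1/10v^3 - 3/4v^2 + 109/40v - 29/8.
  leading term u: subtract (-1/80)·f_2 from -1/8u + 1/10v^3 - 3/4v^2 + 109/40v - 29/8 → 1/10v^3 - 61/80v^2 + 109/40v - 321/80
  leading term v^3: no divisor's leading term divides it; move 1/10v^3 to the remainder.
  leading term v^2: no divisor's leading term divides it; move -61/80v^2 to the remainder.
  leading term v: no divisor's leading term divides it; move 109/40v to the remainder.
  leading term 1: no divisor's leading term divides it; move -321/80 to the remainder.
  remainder 1/10v^3 - 61/80v^2 + 109/40v - 321/80 ≠ 0; add h_4 = 1/10v^3 - 61/80v^2 + 109/40v - 321/80 to the basis.

S(f_1,f_3): lcm = u^2v. S = -1/8u^2 - 3/4uv^2 - 3/8uv - 29/8u + 1/5v^2 + 77/5v.
  leading term u^2: subtract (-1/80u)·f_2 from -1/8u^2 - 3/4uv^2 - 3/8uv - 29/8u + 1/5v^2 + 77/5v → -61/80uv^2 - 3/8uv - 321/80u + 1/5v^2 + 77/5v
  leading term uv^2: subtract (61/640v)·f_1 from -61/80uv^2 - 3/8uv - 321/80u + 1/5v^2 + 77/5v → -301/640uv - 321/80u - 183/320v^3 - 11/128v^2 + 8087/640v
  leading term uv: subtract (301/5120)·f_1 from -301/640uv - 321/80u - 183/320v^3 - 11/128v^2 + 8087/640v → -4169/1024u - 183/320v^3 - 1123/2560v^2 + 63793/5120v - 8729/5120
  leading term u: subtract (-4169/10240)·f_2 from -4169/1024u - 183/320v^3 - 1123/2560v^2 + 63793/5120v - 8729/5120 → -183/320v^3 - 8661/10240v^2 + 63793/5120v - 146697/10240
  leading term v^3: subtract (-183/32)·h_4 from -183/320v^3 - 8661/10240v^2 + 63793/5120v - 146697/10240 → -53313/10240v^2 + 143581/5120v - 381669/10240
  leading term v^2: no divisor's leading term divides it; move -53313/10240v^2 to the remainder.
  leading term v: no divisor's leading term divides it; move 143581/5120v to the remainder.
  leading term 1: no divisor's leading term divides it; move -381669/10240 to the remainder.
  remainder -53313/10240v^2 + 143581/5120v - 381669/10240 ≠ 0; add h_5 = -53313/10240v^2 + 143581/5120v - 381669/10240 to the basis.

S(f_2,f_3): lcm = u^2. S = -1/10uv^2 - 31/10u + 1/5v + 77/5.
  leading term uv^2: subtract (1/80v)·f_1 from -1/10uv^2 - 31/10u + 1/5v + 77/5 → -1/80uv - 31/10u - 3/40v^3 - 3/80v^2 - 13/80v + 77/5
  leading term uv: subtract (1/640)·f_1 from -1/80uv - 31/10u - 3/40v^3 - 3/80v^2 - 13/80v + 77/5 → -397/128u - 3/40v^3 - 3/64v^2 - 107/640v + 9827/640
  leading term u: subtract (-397/1280)·f_2 from -397/128u - 3/40v^3 - 3/64v^2 - 107/640v + 9827/640 → -3/40v^3 - 457/1280v^2 - 107/640v + 7347/1280
  leading term v^3: subtract (-3/4)·h_4 from -3/40v^3 - 457/1280v^2 - 107/640v + 7347/1280 → -1189/1280v^2 + 1201/640v + 699/256
  leading term v^2: subtract (9512/53313)·h_5 from -1189/1280v^2 + 1201/640v + 699/256 → -833507/266565v + 833507/88855
  leading term v: no divisor's leading term divides it; move -833507/266565v to the remainder.
  leading term 1: no divisor's leading term divides it; move 833507/88855 to the remainder.
  remainder -833507/266565v + 833507/88855 ≠ 0; add h_6 = -833507/266565v + 833507/88855 to the basis.

S(f_1,h_4): lcm = uv^3. S = 15/2uv^2 - 109/4uv + 321/8u - 3/4v^4 - 3/8v^3 - 29/8v^2.
  leading term uv^2: subtract (-15/16v)·f_1 from 15/2uv^2 - 109/4uv + 321/8u - 3/4v^4 - 3/8v^3 - 29/8v^2 → -421/16uv + 321/8u - 3/4v^4 + 21/4v^3 - 13/16v^2 + 435/16v
  leading term uv: subtract (421/128)·f_1 from -421/16uv + 321/8u - 3/4v^4 + 21/4v^3 - 13/16v^2 + 435/16v → 4715/128u - 3/4v^4 + 21/4v^3 - 1315/64v^2 + 2217/128v - 12209/128
  leading term u: subtract (943/256)·f_2 from 4715/128u - 3/4v^4 + 21/4v^3 - 1315/64v^2 + 2217/128v - 12209/128 → -3/4v^4 + 21/4v^3 - 4317/256v^2 + 2217/128v + 4815/256
  leading term v^4: subtract (-15/2v)·h_4 from -3/4v^4 + 21/4v^3 - 4317/256v^2 + 2217/128v + 4815/256 → -15/32v^3 + 915/256v^2 - 1635/128v + 4815/256
  leading term v^3: subtract (-75/16)·h_4 from -15/32v^3 + 915/256v^2 - 1635/128v + 4815/256 → 0
  remainder 0.

S(f_2,h_4): leading monomials are coprime, so the S-polynomial reduces to 0 (Buchberger's first criterion).
S(f_3,h_4): leading monomials are coprime, so the S-polynomial reduces to 0 (Buchberger's first criterion).
S(f_1,h_5): lcm = uv^2. S = 2243983/426504uv - 127223/17771u - 3/4v^3 - 3/8v^2 - 29/8v.
  leading term uv: subtract (-2243983/3412032)·f_1 from 2243983/426504uv - 127223/17771u - 3/4v^3 - 3/8v^2 - 29/8v → -22182833/3412032u - 3/4v^3 + 2030731/568672v^2 - 1878889/1137344v + 65075507/3412032
  leading term u: subtract (-22182833/34120320)·f_2 from -22182833/3412032u - 3/4v^3 + 2030731/568672v^2 - 1878889/1137344v + 65075507/3412032 → -3/4v^3 + 99661027/34120320v^2 - 1878889/1137344v - 12304251/11373440
  leading term v^3: subtract (-15/2)·h_4 from -3/4v^3 + 99661027/34120320v^2 - 1878889/1137344v - 12304251/11373440 → -95464553/34120320v^2 + 21365579/1137344v - 354573711/11373440
  leading term v^2: subtract (1527432848/2842275969)·h_5 from -95464553/34120320v^2 + 21365579/1137344v - 354573711/11373440 → 52797667408/14211379845v - 52797667408/4737126615
  leading term v: subtract (-63344/53313)·h_6 from 52797667408/14211379845v - 52797667408/4737126615 → 0
  remainder 0.

S(f_2,h_5): leading monomials are coprime, so the S-polynomial reduces to 0 (Buchberger's first criterion).
S(f_3,h_5): leading monomials are coprime, so the S-polynomial reduces to 0 (Buchberger's first criterion).
S(h_4,h_5): lcm = v^3. S = -954797/426504v^2 + 1428147/71084v - 321/8.
  leading term v^2: subtract (1222140160/2842275969)·h_5 from -954797/426504v^2 + 1428147/71084v - 321/8 → 22831423744/2842275969v - 22831423744/947425323
  leading term v: subtract (-136960/53313)·h_6 from 22831423744/2842275969v - 22831423744/947425323 → 0
  remainder 0.

S(f_1,h_6): lcm = uv. S = 23/8u - 3/4v^2 - 3/8v - 29/8.
  leading term u: subtract (23/80)·f_2 from 23/8u - 3/4v^2 - 3/8v - 29/8 → -37/80v^2 - 3/8v + 423/80
  leading term v^2: subtract (4736/53313)·h_5 from -37/80v^2 - 3/8v + 423/80 → -764024/266565v + 764024/88855
  leading term v: subtract (764024/833507)·h_6 from -764024/266565v + 764024/88855 → 0
  remainder 0.

S(f_2,h_6): leading monomials are coprime, so the S-polynomial reduces to 0 (Buchberger's first criterion).
S(f_3,h_6): leading monomials are coprime, so the S-polynomial reduces to 0 (Buchberger's first criterion).
S(h_4,h_6): lcm = v^3. S = -37/8v^2 + 109/4v - 321/8.
  leading term v^2: subtract (47360/53313)·h_5 from -37/8v^2 + 109/4v - 321/8 → 124655/53313v - 124655/17771
  leading term v: subtract (-623275/833507)·h_6 from 124655/53313v - 124655/17771 → 0
  remainder 0.

S(h_5,h_6): lcm = v^2. S = -127223/53313v + 127223/17771.
  leading term v: subtract (636115/833507)·h_6 from -127223/53313v + 127223/17771 → 0
  remainder 0.

Every S-polynomial of the final basis reduces to 0, so we have a Gröbner basis.
Inter-reduce: drop elements whose leading term is divisible by another's, tail-reduce, and make monic.
Reduced Gröbner basis: {u - 4, v - 3}.

Since the basis is lex-ordered, v - 3 is univariate in v. Its roots are {3}. Back-substituting each root into the other basis elements fixes the other coordinates.
  v = 3: the earlier basis element becomes u - 4 = 0, giving u = 4 — point (4, 3).
Zero-dimensionality of the ideal guarantees finitely many solutions over ℂ.

{(4, 3)}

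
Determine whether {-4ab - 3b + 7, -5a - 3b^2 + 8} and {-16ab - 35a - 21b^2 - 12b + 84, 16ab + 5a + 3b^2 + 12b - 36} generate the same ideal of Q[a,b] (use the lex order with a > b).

Equality of ideals is decidable: compute both reduced Gröbner bases (unique for the ordering) and check whether they agree.
Buchberger on the first generating set:
f_1 = -4ab - 3b + 7, LT = ab.
f_2 = -5a - 3b^2 + 8, LT = a.

S(f_1,f_2): lcm = ab. S = -3/5b^3 + 47/20b - 7/4.
  leading term b^3: no divisor's leading term divides it; move -3/5b^3 to the remainder.
  leading term b: no divisor's leading term divides it; move 47/20b to the remainder.
  leading term 1: no divisor's leading term divides it; move -7/4 to the remainder.
  remainder -3/5b^3 + 47/20b - 7/4 ≠ 0; add g_3 = -3/5b^3 + 47/20b - 7/4 to the basis.

The other S-polynomials (S(f_1,g_3), S(f_2,g_3)) all reduce to 0 modulo the current basis, so we have a Gröbner basis.
Inter-reduce: drop elements whose leading term is divisible by another's, tail-reduce, and make monic.
Reduced Gröbner basis: {a + 3/5b^2 - 8/5, b^3 - 47/12b + 35/12}.

Buchberger on the second generating set:
h_1 = -16ab - 35a - 21b^2 - 12b + 84, LT = ab.
h_2 = 16ab + 5a + 3b^2 + 12b - 36, LT = ab.

S(h_1,h_2): lcm = ab. S = 15/8a + 9/8b^2 - 3.
  leading term a: no divisor's leading term divides it; move 15/8a to the remainder.
  leading term b^2: no divisor's leading term divides it; move 9/8b^2 to the remainder.
  leading term 1: no divisor's leading term divides it; move -3 to the remainder.
  remainder 15/8a + 9/8b^2 - 3 ≠ 0; add k_3 = 15/8a + 9/8b^2 - 3 to the basis.

S(h_1,k_3): lcm = ab. S = 35/16a - 3/5b^3 + 21/16b^2 + 47/20b - 21/4.
  leading term a: subtract (7/6)·k_3 from 35/16a - 3/5b^3 + 21/16b^2 + 47/20b - 21/4 → -3/5b^3 + 47/20b - 7/4
  leading term b^3: no divisor's leading term divides it; move -3/5b^3 to the remainder.
  leading term b: no divisor's leading term divides it; move 47/20b to the remainder.
  leading term 1: no divisor's leading term divides it; move -7/4 to the remainder.
  remainder -3/5b^3 + 47/20b - 7/4 ≠ 0; add k_4 = -3/5b^3 + 47/20b - 7/4 to the basis.

The other S-polynomials (S(h_2,k_3), S(h_1,k_4), S(h_2,k_4), S(k_3,k_4)) all reduce to 0 modulo the current basis, so we have a Gröbner basis.
Inter-reduce: drop elements whose leading term is divisible by another's, tail-reduce, and make monic.
Reduced Gröbner basis: {a + 3/5b^2 - 8/5, b^3 - 47/12b + 35/12}.

Same reduced basis, so the two generating sets span the same ideal.

Yes, the ideals are equal.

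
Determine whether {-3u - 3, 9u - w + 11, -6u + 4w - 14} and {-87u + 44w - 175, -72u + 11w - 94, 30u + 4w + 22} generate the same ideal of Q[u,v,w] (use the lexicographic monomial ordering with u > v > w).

Yes, the ideals are equal.

For a fixed monomial order, each ideal has a unique reduced Gröbner basis; comparing bases decides equality.
Buchberger on the first generating set:
f_1 = -3u - 3, LT = u.
f_2 = 9u - w + 11, LT = u.
f_3 = -6u + 4w - 14, LT = u.

S(f_1,f_2): lcm = u. S = \tfrac{1}{9}w - \tfrac{2}{9}.
  leading term w: no divisor's leading term divides it; move \tfrac{1}{9}w to the remainder.
  leading term 1: no divisor's leading term divides it; move -\tfrac{2}{9} to the remainder.
  remainder \tfrac{1}{9}w - \tfrac{2}{9} ≠ 0; add g_4 = \tfrac{1}{9}w - \tfrac{2}{9} to the basis.

S(f_1,f_3): lcm = u. S = \tfrac{2}{3}w - \tfrac{4}{3}.
  leading term w: subtract (6)·g_4 from \tfrac{2}{3}w - \tfrac{4}{3} → 0
  remainder 0.

S(f_2,f_3): lcm = u. S = \tfrac{5}{9}w - \tfrac{10}{9}.
  leading term w: subtract (5)·g_4 from \tfrac{5}{9}w - \tfrac{10}{9} → 0
  remainder 0.

S(f_1,g_4): leading monomials are coprime, so the S-polynomial reduces to 0 (Buchberger's first criterion).
S(f_2,g_4): leading monomials are coprime, so the S-polynomial reduces to 0 (Buchberger's first criterion).
S(f_3,g_4): leading monomials are coprime, so the S-polynomial reduces to 0 (Buchberger's first criterion).
Every S-polynomial of the final basis reduces to 0, so we have a Gröbner basis.
Inter-reduce: drop elements whose leading term is divisible by another's, tail-reduce, and make monic.
Reduced Gröbner basis: {u + 1, w - 2}.

Buchberger on the second generating set:
h_1 = -87u + 44w - 175, LT = u.
h_2 = -72u + 11w - 94, LT = u.
h_3 = 30u + 4w + 22, LT = u.

S(h_1,h_2): lcm = u. S = -\tfrac{737}{2088}w + \tfrac{737}{1044}.
  leading term w: no divisor's leading term divides it; move -\tfrac{737}{2088}w to the remainder.
  leading term 1: no divisor's leading term divides it; move \tfrac{737}{1044} to the remainder.
  remainder -\tfrac{737}{2088}w + \tfrac{737}{1044} ≠ 0; add k_4 = -\tfrac{737}{2088}w + \tfrac{737}{1044} to the basis.

S(h_1,h_3): lcm = u. S = -\tfrac{278}{435}w + \tfrac{556}{435}.
  leading term w: subtract (\tfrac{6672}{3685})·k_4 from -\tfrac{278}{435}w + \tfrac{556}{435} → 0
  remainder 0.

S(h_2,h_3): lcm = u. S = -\tfrac{103}{360}w + \tfrac{103}{180}.
  leading term w: subtract (\tfrac{2987}{3685})·k_4 from -\tfrac{103}{360}w + \tfrac{103}{180} → 0
  remainder 0.

S(h_1,k_4): leading monomials are coprime, so the S-polynomial reduces to 0 (Buchberger's first criterion).
S(h_2,k_4): leading monomials are coprime, so the S-polynomial reduces to 0 (Buchberger's first criterion).
S(h_3,k_4): leading monomials are coprime, so the S-polynomial reduces to 0 (Buchberger's first criterion).
Every S-polynomial of the final basis reduces to 0, so we have a Gröbner basis.
Inter-reduce: drop elements whose leading term is divisible by another's, tail-reduce, and make monic.
Reduced Gröbner basis: {u + 1, w - 2}.

Same reduced basis, so the two generating sets span the same ideal.
The same test decides containment: I ⊆ J iff every generator of I reduces to 0 modulo a Gröbner basis of J.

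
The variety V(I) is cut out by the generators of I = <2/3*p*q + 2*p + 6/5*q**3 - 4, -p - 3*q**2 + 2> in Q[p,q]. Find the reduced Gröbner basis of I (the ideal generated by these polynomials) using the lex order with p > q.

This is the nonlinear analogue of row-reducing a linear system.

f_1 = 2/3*p*q + 2*p + 6/5*q**3 - 4, LT = p*q.
f_2 = -p - 3*q**2 + 2, LT = p.

S(f_1,f_2): lcm = p*q. S = 3*p - 6/5*q**3 + 2*q - 6.
  leading term p: subtract (-3)·f_2 from 3*p - 6/5*q**3 + 2*q - 6 → -6/5*q**3 - 9*q**2 + 2*q
  leading term q**3: no divisor's leading term divides it; move -6/5*q**3 to the remainder.
  leading term q**2: no divisor's leading term divides it; move -9*q**2 to the remainder.
  leading term q: no divisor's leading term divides it; move 2*q to the remainder.
  remainder -6/5*q**3 - 9*q**2 + 2*q ≠ 0; add g_3 = -6/5*q**3 - 9*q**2 + 2*q to the basis.

S(f_1,g_3): lcm = p*q**3. S = -9/2*p*q**2 + 5/3*p*q + 9/5*q**5 - 6*q**2.
  leading term p*q**2: subtract (-27/4*q)·f_1 from -9/2*p*q**2 + 5/3*p*q + 9/5*q**5 - 6*q**2 → 91/6*p*q + 9/5*q**5 + 81/10*q**4 - 6*q**2 - 27*q
  leading term p*q: subtract (91/4)·f_1 from 91/6*p*q + 9/5*q**5 + 81/10*q**4 - 6*q**2 - 27*q → -91/2*p + 9/5*q**5 + 81/10*q**4 - 273/10*q**3 - 6*q**2 - 27*q + 91
  leading term p: subtract (91/2)·f_2 from -91/2*p + 9/5*q**5 + 81/10*q**4 - 273/10*q**3 - 6*q**2 - 27*q + 91 → 9/5*q**5 + 81/10*q**4 - 273/10*q**3 + 261/2*q**2 - 27*q
  leading term q**5: subtract (-3/2*q**2)·g_3 from 9/5*q**5 + 81/10*q**4 - 273/10*q**3 + 261/2*q**2 - 27*q → -27/5*q**4 - 243/10*q**3 + 261/2*q**2 - 27*q
  leading term q**4: subtract (9/2*q)·g_3 from -27/5*q**4 - 243/10*q**3 + 261/2*q**2 - 27*q → 81/5*q**3 + 243/2*q**2 - 27*q
  leading term q**3: subtract (-27/2)·g_3 from 81/5*q**3 + 243/2*q**2 - 27*q → 0
  remainder 0.

S(f_2,g_3): leading monomials are coprime, so the S-polynomial reduces to 0 (Buchberger's first criterion).
Every S-polynomial of the final basis reduces to 0, so we have a Gröbner basis.
Inter-reduce: drop elements whose leading term is divisible by another's, tail-reduce, and make monic.

G = {p + 3*q**2 - 2, q**3 + 15/2*q**2 - 5/3*q}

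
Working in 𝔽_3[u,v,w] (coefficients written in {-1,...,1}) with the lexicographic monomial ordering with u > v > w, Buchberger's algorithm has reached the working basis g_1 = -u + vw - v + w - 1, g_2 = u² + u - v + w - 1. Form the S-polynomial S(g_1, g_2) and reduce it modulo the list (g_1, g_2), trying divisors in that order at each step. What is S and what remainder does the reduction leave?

S(g_1, g_2) = -uvw + uv - uw + v - w + 1; remainder on division = -v²w² - v²w - v² + vw² - w² + 1.

lcm(LM(g_1), LM(g_2)) = u².
S = (lcm/LT(g_1))·g_1 − (lcm/LT(g_2))·g_2 = -uvw + uv - uw + v - w + 1.
Reduce S modulo (g_1, g_2) in that order:
  leading term uvw: subtract (vw)·g_1 from -uvw + uv - uw + v - w + 1 → uv - uw - v²w² + v²w - vw² + vw + v - w + 1
  leading term uv: subtract (-v)·g_1 from uv - uw - v²w² + v²w - vw² + vw + v - w + 1 → -uw - v²w² - v²w - v² - vw² - vw - w + 1
  leading term uw: subtract (w)·g_1 from -uw - v²w² - v²w - v² - vw² - vw - w + 1 → -v²w² - v²w - v² + vw² - w² + 1
  leading term v²w²: no divisor's leading term divides it; move -v²w² to the remainder.
  leading term v²w: no divisor's leading term divides it; move -v²w to the remainder.
  leading term v²: no divisor's leading term divides it; move -v² to the remainder.
  leading term vw²: no divisor's leading term divides it; move vw² to the remainder.
  leading term w²: no divisor's leading term divides it; move -w² to the remainder.
  leading term 1: no divisor's leading term divides it; move 1 to the remainder.
The remainder -v²w² - v²w - v² + vw² - w² + 1 is nonzero, so it would be added as the next basis element.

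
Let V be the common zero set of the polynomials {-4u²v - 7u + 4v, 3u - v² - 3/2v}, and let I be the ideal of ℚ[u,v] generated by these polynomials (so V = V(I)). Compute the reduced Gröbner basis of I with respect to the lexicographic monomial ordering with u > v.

G = {u - ⅓v² - ½v, v⁵ + 3v⁴ + 9/4v³ + 21/4v² - 9/8v}

f_1 = -4u²v - 7u + 4v, LT = u²v.
f_2 = 3u - v² - 3/2v, LT = u.

S(f_1,f_2): lcm = u²v. S = ⅓uv³ + ½uv² + 7/4u - v.
  reduce S modulo (f_1, f_2):
  remainder 1/9v⁵ + ⅓v⁴ + ¼v³ + 7/12v² - ⅛v ≠ 0; add g_3 = 1/9v⁵ + ⅓v⁴ + ¼v³ + 7/12v² - ⅛v to the basis.

The other S-polynomials (S(f_1,g_3), S(f_2,g_3)) all reduce to 0 modulo the current basis, so we have a Gröbner basis.
Inter-reduce: drop elements whose leading term is divisible by another's, tail-reduce, and make monic.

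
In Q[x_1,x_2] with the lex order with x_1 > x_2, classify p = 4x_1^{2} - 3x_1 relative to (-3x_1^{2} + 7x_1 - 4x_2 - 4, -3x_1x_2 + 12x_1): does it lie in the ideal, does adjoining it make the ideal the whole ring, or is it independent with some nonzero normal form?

4x_1^{2} - 3x_1 is independent of I; its normal form modulo I is \tfrac{19}{3}x_1 - \tfrac{16}{3}x_2 - \tfrac{16}{3}.

First compute the reduced Gröbner basis of I by Buchberger's algorithm.
f_1 = -3x_1^{2} + 7x_1 - 4x_2 - 4, LT = x_1^{2}.
f_2 = -3x_1x_2 + 12x_1, LT = x_1x_2.

S(f_1,f_2): lcm = x_1^{2}x_2. S = 4x_1^{2} - \tfrac{7}{3}x_1x_2 + \tfrac{4}{3}x_2^{2} + \tfrac{4}{3}x_2.
  reduce S modulo (f_1, f_2):
  remainder \tfrac{4}{3}x_2^{2} - 4x_2 - \tfrac{16}{3} ≠ 0; add h_3 = \tfrac{4}{3}x_2^{2} - 4x_2 - \tfrac{16}{3} to the basis.

The other S-polynomials (S(f_1,h_3), S(f_2,h_3)) all reduce to 0 modulo the current basis, so we have a Gröbner basis.
Inter-reduce: drop elements whose leading term is divisible by another's, tail-reduce, and make monic.
Reduced Gröbner basis: {x_1^{2} - \tfrac{7}{3}x_1 + \tfrac{4}{3}x_2 + \tfrac{4}{3}, x_1x_2 - 4x_1, x_2^{2} - 3x_2 - 4}.
Label its elements g_1 = x_1^{2} - \tfrac{7}{3}x_1 + \tfrac{4}{3}x_2 + \tfrac{4}{3}, g_2 = x_1x_2 - 4x_1, g_3 = x_2^{2} - 3x_2 - 4.

Reduce p = 4x_1^{2} - 3x_1 modulo G:
  leading term x_1^{2}: subtract (4)·g_1 from 4x_1^{2} - 3x_1 → \tfrac{19}{3}x_1 - \tfrac{16}{3}x_2 - \tfrac{16}{3}
  leading term x_1: no divisor's leading term divides it; move \tfrac{19}{3}x_1 to the remainder.
  leading term x_2: no divisor's leading term divides it; move -\tfrac{16}{3}x_2 to the remainder.
  leading term 1: no divisor's leading term divides it; move -\tfrac{16}{3} to the remainder.
  normal form = \tfrac{19}{3}x_1 - \tfrac{16}{3}x_2 - \tfrac{16}{3}.
The normal form is nonzero, so p ∉ I. Since p minus its normal form lies in I, I + (p) = I + (r) where r = \tfrac{19}{3}x_1 - \tfrac{16}{3}x_2 - \tfrac{16}{3}; decide whether this ideal is the whole ring.
Run Buchberger on G together with r (pairs among the g_i already reduce to 0 since G is a Gröbner basis):
g_1 = x_1^{2} - \tfrac{7}{3}x_1 + \tfrac{4}{3}x_2 + \tfrac{4}{3}, LT = x_1^{2}.
g_2 = x_1x_2 - 4x_1, LT = x_1x_2.
g_3 = x_2^{2} - 3x_2 - 4, LT = x_2^{2}.
r = \tfrac{19}{3}x_1 - \tfrac{16}{3}x_2 - \tfrac{16}{3}, LT = x_1.

S(g_1,r): lcm = x_1^{2}. S = \tfrac{16}{19}x_1x_2 - \tfrac{85}{57}x_1 + \tfrac{4}{3}x_2 + \tfrac{4}{3}.
  reduce S modulo (g_1, g_2, g_3, r):
  remainder \tfrac{1052}{361}x_2 + \tfrac{1052}{361} ≠ 0; add m_5 = \tfrac{1052}{361}x_2 + \tfrac{1052}{361} to the basis.

The other S-polynomials (S(g_1,g_2), S(g_1,g_3), S(g_2,g_3), S(g_2,r), S(g_3,r), S(g_1,m_5), S(g_2,m_5), S(g_3,m_5), S(r,m_5)) all reduce to 0 modulo the current basis, so we have a Gröbner basis.
Inter-reduce: drop elements whose leading term is divisible by another's, tail-reduce, and make monic.
Reduced Gröbner basis: {x_1, x_2 + 1}.
The reduced Gröbner basis of I + (p) is {x_1, x_2 + 1} ≠ {1}, a proper ideal, so the enlarged system stays consistent: p is independent of I, with normal form \tfrac{19}{3}x_1 - \tfrac{16}{3}x_2 - \tfrac{16}{3}.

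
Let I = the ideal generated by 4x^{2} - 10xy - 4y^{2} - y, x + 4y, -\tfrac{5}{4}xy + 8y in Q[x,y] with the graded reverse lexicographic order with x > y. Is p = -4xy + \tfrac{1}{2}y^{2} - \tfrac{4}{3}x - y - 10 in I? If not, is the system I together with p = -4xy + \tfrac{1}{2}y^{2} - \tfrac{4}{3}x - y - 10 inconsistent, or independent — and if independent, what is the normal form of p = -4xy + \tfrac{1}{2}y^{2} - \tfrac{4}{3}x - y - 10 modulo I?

First compute the reduced Gröbner basis of I by Buchberger's algorithm.
f_1 = 4x^{2} - 10xy - 4y^{2} - y, LT = x^{2}.
f_2 = x + 4y, LT = x.
f_3 = -\tfrac{5}{4}xy + 8y, LT = xy.

S(f_1,f_2): lcm = x^{2}. S = -\tfrac{13}{2}xy - y^{2} - \tfrac{1}{4}y.
  leading term xy: subtract (-\tfrac{13}{2}y)·f_2 from -\tfrac{13}{2}xy - y^{2} - \tfrac{1}{4}y → 25y^{2} - \tfrac{1}{4}y
  leading term y^{2}: no divisor's leading term divides it; move 25y^{2} to the remainder.
  leading term y: no divisor's leading term divides it; move -\tfrac{1}{4}y to the remainder.
  remainder 25y^{2} - \tfrac{1}{4}y ≠ 0; add h_4 = 25y^{2} - \tfrac{1}{4}y to the basis.

S(f_1,f_3): lcm = x^{2}y. S = -\tfrac{5}{2}xy^{2} - y^{3} + \tfrac{32}{5}xy - \tfrac{1}{4}y^{2}.
  leading term xy^{2}: subtract (-\tfrac{5}{2}y^{2})·f_2 from -\tfrac{5}{2}xy^{2} - y^{3} + \tfrac{32}{5}xy - \tfrac{1}{4}y^{2} → 9y^{3} + \tfrac{32}{5}xy - \tfrac{1}{4}y^{2}
  leading term y^{3}: subtract (\tfrac{9}{25}y)·h_4 from 9y^{3} + \tfrac{32}{5}xy - \tfrac{1}{4}y^{2} → \tfrac{32}{5}xy - \tfrac{4}{25}y^{2}
  leading term xy: subtract (\tfrac{32}{5}y)·f_2 from \tfrac{32}{5}xy - \tfrac{4}{25}y^{2} → -\tfrac{644}{25}y^{2}
  leading term y^{2}: subtract (-\tfrac{644}{625})·h_4 from -\tfrac{644}{25}y^{2} → -\tfrac{161}{625}y
  leading term y: no divisor's leading term divides it; move -\tfrac{161}{625}y to the remainder.
  remainder -\tfrac{161}{625}y ≠ 0; add h_5 = -\tfrac{161}{625}y to the basis.

The other S-polynomials (S(f_2,f_3), S(f_1,h_4), S(f_2,h_4), S(f_3,h_4), S(f_1,h_5), S(f_2,h_5), S(f_3,h_5), S(h_4,h_5)) all reduce to 0 modulo the current basis, so we have a Gröbner basis.
Inter-reduce: drop elements whose leading term is divisible by another's, tail-reduce, and make monic.
Reduced Gröbner basis: {x, y}.
Label its elements g_1 = x, g_2 = y.

Reduce p = -4xy + \tfrac{1}{2}y^{2} - \tfrac{4}{3}x - y - 10 modulo G:
  leading term xy: subtract (-4y)·g_1 from -4xy + \tfrac{1}{2}y^{2} - \tfrac{4}{3}x - y - 10 → \tfrac{1}{2}y^{2} - \tfrac{4}{3}x - y - 10
  leading term y^{2}: subtract (\tfrac{1}{2}y)·g_2 from \tfrac{1}{2}y^{2} - \tfrac{4}{3}x - y - 10 → -\tfrac{4}{3}x - y - 10
  leading term x: subtract (-\tfrac{4}{3})·g_1 from -\tfrac{4}{3}x - y - 10 → -y - 10
  leading term y: subtract (-1)·g_2 from -y - 10 → -10
  leading term 1: no divisor's leading term divides it; move -10 to the remainder.
  normal form = -10.
The normal form is nonzero, so p ∉ I. Since p minus its normal form lies in I, I + (p) = I + (r) where r = -10; decide whether this ideal is the whole ring.
Here r = -10 is a nonzero constant, hence a unit: 1 ∈ I + (p), the Gröbner basis of I + (p) is {1}, and the enlarged system has no common solution — adjoining p is inconsistent.

Adjoining -4xy + \tfrac{1}{2}y^{2} - \tfrac{4}{3}x - y - 10 makes the ideal the whole ring: the system is inconsistent.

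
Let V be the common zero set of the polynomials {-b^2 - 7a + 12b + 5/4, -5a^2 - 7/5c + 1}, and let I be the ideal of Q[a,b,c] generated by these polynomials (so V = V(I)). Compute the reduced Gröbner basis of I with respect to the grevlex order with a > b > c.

f_1 = -b^2 - 7a + 12b + 5/4, LT = b^2.
f_2 = -5a^2 - 7/5c + 1, LT = a^2.

The S-polynomials (S(f_1,f_2)) all reduce to 0 modulo the current basis, so we have a Gröbner basis.

G = {a^2 + 7/25c - 1/5, b^2 + 7a - 12b - 5/4}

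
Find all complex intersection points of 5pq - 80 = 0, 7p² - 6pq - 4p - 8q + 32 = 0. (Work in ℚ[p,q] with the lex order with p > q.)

Compute a lex Gröbner basis by Buchberger's algorithm.
f_1 = 5pq - 80, LT = pq.
f_2 = 7p² - 6pq - 4p - 8q + 32, LT = p².

S(f_1,f_2): lcm = p²q. S = 6/7pq² + 4/7pq - 16p + 8/7q² - 32/7q.
  leading term pq²: subtract (6/35q)·f_1 from 6/7pq² + 4/7pq - 16p + 8/7q² - 32/7q → 4/7pq - 16p + 8/7q² + 64/7q
  leading term pq: subtract (4/35)·f_1 from 4/7pq - 16p + 8/7q² + 64/7q → -16p + 8/7q² + 64/7q + 64/7
  leading term p: no divisor's leading term divides it; move -16p to the remainder.
  leading term q²: no divisor's leading term divides it; move 8/7q² to the remainder.
  leading term q: no divisor's leading term divides it; move 64/7q to the remainder.
  leading term 1: no divisor's leading term divides it; move 64/7 to the remainder.
  remainder -16p + 8/7q² + 64/7q + 64/7 ≠ 0; add h_3 = -16p + 8/7q² + 64/7q + 64/7 to the basis.

S(f_1,h_3): lcm = pq. S = 1/14q³ + 4/7q² + 4/7q - 16.
  leading term q³: no divisor's leading term divides it; move 1/14q³ to the remainder.
  leading term q²: no divisor's leading term divides it; move 4/7q² to the remainder.
  leading term q: no divisor's leading term divides it; move 4/7q to the remainder.
  leading term 1: no divisor's leading term divides it; move -16 to the remainder.
  remainder 1/14q³ + 4/7q² + 4/7q - 16 ≠ 0; add h_4 = 1/14q³ + 4/7q² + 4/7q - 16 to the basis.

The other S-polynomials (S(f_2,h_3), S(f_1,h_4), S(f_2,h_4), S(h_3,h_4)) all reduce to 0 modulo the current basis, so we have a Gröbner basis.
Inter-reduce: drop elements whose leading term is divisible by another's, tail-reduce, and make monic.
Reduced Gröbner basis: {p - 1/14q² - 4/7q - 4/7, q³ + 8q² + 8q - 224}.

Elimination: the polynomial q³ + 8q² + 8q - 224 lies in the elimination ideal for q, so q ∈ {4, -6 - 2*sqrt(5)*I, -6 + 2*sqrt(5)*I}. For each such q, the remaining basis elements (now univariate) give the rest of the solution.
  q = 4: the earlier basis element becomes p - 4 = 0, giving p = 4 — point (4, 4).
  q = -6 - 2*sqrt(5)*I: the earlier basis element becomes p + 12/7 - 4*sqrt(5)*I/7 = 0, giving p = -12/7 + 4*sqrt(5)*I/7 — point (-12/7 + 4*sqrt(5)*I/7, -6 - 2*sqrt(5)*I).
  q = -6 + 2*sqrt(5)*I: the earlier basis element becomes p + 12/7 + 4*sqrt(5)*I/7 = 0, giving p = -12/7 - 4*sqrt(5)*I/7 — point (-12/7 - 4*sqrt(5)*I/7, -6 + 2*sqrt(5)*I).
Check: every point annihilates each of the original generators.

{(4, 4), (-12/7 + 4*sqrt(5)*I/7, -6 - 2*sqrt(5)*I), (-12/7 - 4*sqrt(5)*I/7, -6 + 2*sqrt(5)*I)}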